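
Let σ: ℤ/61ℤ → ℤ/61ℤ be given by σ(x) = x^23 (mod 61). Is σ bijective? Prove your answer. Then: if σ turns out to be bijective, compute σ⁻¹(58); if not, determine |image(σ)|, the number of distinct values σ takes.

Since 61 is prime, the nonzero elements of ℤ/61ℤ form a cyclic group of order 60.
As gcd(23, 60) = 1, raising to the 23rd power is a bijection on this group: if x_1^23 ≡ x_2^23 then (x_1x_2^{−1})^23 = 1, and the only element of order dividing gcd(23, 60) = 1 is 1, so x_1 = x_2.
With σ(0) = 0 this makes σ injective on all of ℤ/61ℤ, hence bijective (finite equal-size domain and codomain). In particular σ is bijective.
Since σ is bijective, we find the preimage of 58. The inverse of x ↦ x^23 on (ℤ/61ℤ)^× is x ↦ x^47, because 23·47 = 1081 = 18·60 + 1 ≡ 1 (mod 60) and x^{60} = 1 for x ≠ 0 (Fermat). So σ⁻¹(58) = 58^47 mod 61.
Repeated squaring mod 61: 58^1 ≡ 58, 58^2 ≡ 58² = 3364 ≡ 9, 58^4 ≡ 9² = 81 ≡ 20, 58^8 ≡ 20² = 400 ≡ 34, 58^16 ≡ 34² = 1156 ≡ 58, 58^32 ≡ 58² = 3364 ≡ 9. Since 47 = 32 + 8 + 4 + 2 + 1, 58^47 ≡ 9·34·20·9·58: 9·34 = 306 ≡ 1, then 1·20 = 20, then 20·9 = 180 ≡ 58, then 58·58 = 3364 ≡ 9. So 58^47 ≡ 9 (mod 61).
Hence σ⁻¹(58) = 9.

9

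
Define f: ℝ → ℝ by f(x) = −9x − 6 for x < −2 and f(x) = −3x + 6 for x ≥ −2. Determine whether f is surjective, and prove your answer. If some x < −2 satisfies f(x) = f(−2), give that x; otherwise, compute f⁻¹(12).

-2

Both pieces are strictly decreasing (slopes −9 and −3), so each is injective on its own interval.
The left piece maps (−∞, −2) onto (12, ∞); the right piece maps [−2, ∞) onto (−∞, 12].
These images together cover ℝ, so f is surjective.
Because the two images are disjoint, no x < −2 has f(x) = f(−2), so we compute f⁻¹(12): 12 lies in (−∞, 12], so solve −3x + 6 = 12: x = (12 − 6)/(−3) = −2.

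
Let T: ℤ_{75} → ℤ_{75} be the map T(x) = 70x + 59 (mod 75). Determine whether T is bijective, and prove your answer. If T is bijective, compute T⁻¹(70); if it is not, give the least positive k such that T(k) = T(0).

15

By definition, T is injective when T(u) = T(v) forces u = v.
We have gcd(70, 75) = 5 > 1. Taking u = 0 and v = 15: T(0) = 59 and T(15) = 70·15 + 59 = 1109 ≡ 59 (mod 75).
So T(0) = T(15) while 0 ≠ 15, so T is not injective, hence not bijective.
Since T is not bijective, we find the least positive k with T(k) = T(0): this means 70k ≡ 0 (mod 75), i.e. 75 ∣ 70k. Since gcd(70, 75) = 5, dividing through by 5 this holds exactly when 15 ∣ 14k, and as gcd(14, 15) = 1, exactly when 15 ∣ k.
The smallest positive such k is 15.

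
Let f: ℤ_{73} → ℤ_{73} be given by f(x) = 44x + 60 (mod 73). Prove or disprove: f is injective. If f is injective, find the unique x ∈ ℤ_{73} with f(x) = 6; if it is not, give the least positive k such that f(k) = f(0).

Recall: f is injective if f(u) = f(v) implies u = v.
If f(u) = f(v), then 44u ≡ 44v (mod 73). Because gcd(44, 73) = 1, we may cancel 44 to get u ≡ v (mod 73).
Thus f is injective.
We now compute 44⁻¹ mod 73 explicitly. Euclid's algorithm: 73 = 1·44 + 29, 44 = 1·29 + 15, 29 = 1·15 + 14, 15 = 1·14 + 1; back-substituting gives 1 = 5·44 − 3·73, so 44⁻¹ ≡ 5 (mod 73).
Since f is injective, we find f⁻¹(6): we need 44x ≡ 6 − 60 ≡ 19 (mod 73). Using 44⁻¹ = 5: x ≡ 5·19 = 95 = 1·73 + 22, so x = 22.
Check: f(22) = 44·22 + 60 = 1028 = 14·73 + 6 ≡ 6 (mod 73).

22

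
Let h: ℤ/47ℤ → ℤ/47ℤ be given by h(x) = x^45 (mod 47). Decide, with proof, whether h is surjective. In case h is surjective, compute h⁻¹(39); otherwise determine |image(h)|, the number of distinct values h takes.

41

Since 47 is prime, the nonzero elements of ℤ/47ℤ form a cyclic group of order 46.
As gcd(45, 46) = 1, raising to the 45th power is a bijection on this group: if a^45 ≡ b^45 then (ab^{−1})^45 = 1, and the only element of order dividing gcd(45, 46) = 1 is 1, so a = b.
With h(0) = 0 this makes h injective on all of ℤ/47ℤ, hence bijective (finite equal-size domain and codomain). In particular h is surjective.
Since h is surjective, we find the preimage of 39. The inverse of x ↦ x^45 on (ℤ/47ℤ)^× is x ↦ x^45, because 45·45 = 2025 = 44·46 + 1 ≡ 1 (mod 46) and x^{46} = 1 for x ≠ 0 (Fermat). So h⁻¹(39) = 39^45 mod 47.
Repeated squaring mod 47: 39^1 ≡ 39, 39^2 ≡ 39² = 1521 ≡ 17, 39^4 ≡ 17² = 289 ≡ 7, 39^8 ≡ 7² = 49 ≡ 2, 39^16 ≡ 2² = 4, 39^32 ≡ 4² = 16. Since 45 = 32 + 8 + 4 + 1, 39^45 ≡ 16·2·7·39: 16·2 = 32, then 32·7 = 224 ≡ 36, then 36·39 = 1404 ≡ 41. So 39^45 ≡ 41 (mod 47).
Hence h⁻¹(39) = 41.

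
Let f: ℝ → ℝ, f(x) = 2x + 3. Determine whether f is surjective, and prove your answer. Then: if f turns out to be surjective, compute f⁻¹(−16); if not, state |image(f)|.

-19/2

Recall: surjectivity means every element of the codomain has a preimage under f.
For any y ∈ ℝ, x = (y − 3)/2 satisfies f(x) = y.
Hence f is surjective.
Since f is surjective, we compute f⁻¹(−16) = (−16 − 3)/2 = −19/2.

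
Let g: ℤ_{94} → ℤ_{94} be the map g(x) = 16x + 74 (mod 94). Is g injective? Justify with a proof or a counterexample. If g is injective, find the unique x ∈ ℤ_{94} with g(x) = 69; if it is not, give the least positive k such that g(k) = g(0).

We have gcd(16, 94) = 2 > 1. Taking a = 0 and b = 47: g(0) = 74 and g(47) = 16·47 + 74 = 826 ≡ 74 (mod 94).
So g(0) = g(47) while 0 ≠ 47, therefore g is not injective.
Since g is not injective, we find the least positive k with g(k) = g(0): this means 16k ≡ 0 (mod 94), i.e. 94 ∣ 16k. Since gcd(16, 94) = 2, dividing through by 2 this holds exactly when 47 ∣ 8k, and as gcd(8, 47) = 1, exactly when 47 ∣ k.
The smallest positive such k is 47.

47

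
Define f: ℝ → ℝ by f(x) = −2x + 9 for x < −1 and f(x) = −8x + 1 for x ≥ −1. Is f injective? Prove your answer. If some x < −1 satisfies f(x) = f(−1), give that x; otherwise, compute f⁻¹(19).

-5

Both pieces are strictly decreasing (slopes −2 and −8), so each is injective on its own interval.
The left piece maps (−∞, −1) onto (11, ∞); the right piece maps [−1, ∞) onto (−∞, 9].
These images are disjoint, so no value is attained by both pieces. Hence f is injective.
Because the two images are disjoint, no x < −1 has f(x) = f(−1), so we compute f⁻¹(19): 19 lies in (11, ∞), so solve −2x + 9 = 19: x = (19 − 9)/(−2) = −5.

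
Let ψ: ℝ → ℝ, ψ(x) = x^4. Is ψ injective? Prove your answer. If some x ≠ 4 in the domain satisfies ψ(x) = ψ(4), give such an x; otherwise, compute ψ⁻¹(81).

ψ(4) = 256 = (−4)^4 = ψ(−4) (since 4 is even), with 4 ≠ −4. So ψ is not injective.
For the follow-up, such an x exists: taking x = −4 ∈ ℝ gives ψ(−4) = 256 = ψ(4) with −4 ≠ 4.

-4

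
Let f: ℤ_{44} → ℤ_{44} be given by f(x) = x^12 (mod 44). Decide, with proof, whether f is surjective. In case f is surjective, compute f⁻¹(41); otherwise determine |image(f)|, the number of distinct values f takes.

12

f(10): Repeated squaring mod 44: 10^1 ≡ 10, 10^2 ≡ 10² = 100 ≡ 12, 10^4 ≡ 12² = 144 ≡ 12, 10^8 ≡ 12² = 144 ≡ 12. Since 12 = 8 + 4, 10^12 ≡ 12·12: 12·12 = 144 ≡ 12. So 10^12 ≡ 12 (mod 44).
f(12): Repeated squaring mod 44: 12^1 ≡ 12, 12^2 ≡ 12² = 144 ≡ 12, 12^4 ≡ 12² = 144 ≡ 12, 12^8 ≡ 12² = 144 ≡ 12. Since 12 = 8 + 4, 12^12 ≡ 12·12: 12·12 = 144 ≡ 12. So 12^12 ≡ 12 (mod 44).
So f(10) = f(12) = 12 while 10 ≠ 12, hence f is not injective.
A non-injective map from the 44-element set ℤ_{44} to itself takes at most 43 distinct values, so it cannot be surjective. Therefore f is not surjective.
Since f is not surjective, we determine |image(f)|. Computing x^12 mod 44 for each x (by repeated squaring, reducing mod 44 at every step), the values f(0), f(1), …, f(43) are: 0, 1, 4, 9, 16, 25, 36, 5, 20, 37, 12, 33, 12, 37, 20, 5, 36, 25, 16, 9, 4, 1, 0, 1, 4, 9, 16, 25, 36, 5, 20, 37, 12, 33, 12, 37, 20, 5, 36, 25, 16, 9, 4, 1.
The distinct values are {0, 1, 4, 5, 9, 12, 16, 20, 25, 33, 36, 37}; there are 12 of them.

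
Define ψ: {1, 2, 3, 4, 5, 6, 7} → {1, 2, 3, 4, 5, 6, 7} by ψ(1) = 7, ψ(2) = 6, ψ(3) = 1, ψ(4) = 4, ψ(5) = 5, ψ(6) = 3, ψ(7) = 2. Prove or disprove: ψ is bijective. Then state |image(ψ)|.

7

The values 7, 6, 1, 4, 5, 3, 2 are a permutation of {1, 2, 3, 4, 5, 6, 7}: each element appears exactly once.
So ψ is injective and surjective, hence bijective.
The image of ψ is {1, 2, 3, 4, 5, 6, 7}, which has 7 elements.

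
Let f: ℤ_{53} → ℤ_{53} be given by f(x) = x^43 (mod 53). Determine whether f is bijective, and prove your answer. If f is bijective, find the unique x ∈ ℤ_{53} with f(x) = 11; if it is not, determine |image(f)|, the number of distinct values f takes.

Since 53 is prime, the nonzero elements of ℤ_{53} form a cyclic group of order 52.
As gcd(43, 52) = 1, raising to the 43rd power is a bijection on this group: if x_1^43 ≡ x_2^43 then (x_1x_2^{−1})^43 = 1, and the only element of order dividing gcd(43, 52) = 1 is 1, so x_1 = x_2.
With f(0) = 0 this makes f injective on all of ℤ_{53}, hence bijective (finite equal-size domain and codomain). In particular f is bijective.
Since f is bijective, we find the preimage of 11. The inverse of x ↦ x^43 on (ℤ_{53})^× is x ↦ x^23, because 43·23 = 989 = 19·52 + 1 ≡ 1 (mod 52) and x^{52} = 1 for x ≠ 0 (Fermat). So f⁻¹(11) = 11^23 mod 53.
Repeated squaring mod 53: 11^1 ≡ 11, 11^2 ≡ 11² = 121 ≡ 15, 11^4 ≡ 15² = 225 ≡ 13, 11^8 ≡ 13² = 169 ≡ 10, 11^16 ≡ 10² = 100 ≡ 47. Since 23 = 16 + 4 + 2 + 1, 11^23 ≡ 47·13·15·11: 47·13 = 611 ≡ 28, then 28·15 = 420 ≡ 49, then 49·11 = 539 ≡ 9. So 11^23 ≡ 9 (mod 53).
Hence f⁻¹(11) = 9.

9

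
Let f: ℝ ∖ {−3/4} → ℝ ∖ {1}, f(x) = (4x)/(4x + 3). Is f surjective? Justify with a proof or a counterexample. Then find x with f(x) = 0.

0

For any y ≠ 1, solving y(4x + 3) = 4x for x gives a well-defined x ≠ −3/4. So f is surjective.
Solving f(x) = 0: cross-multiplying gives 4x = 0(4x + 3), which rearranges to 4x = 0, so x = 0.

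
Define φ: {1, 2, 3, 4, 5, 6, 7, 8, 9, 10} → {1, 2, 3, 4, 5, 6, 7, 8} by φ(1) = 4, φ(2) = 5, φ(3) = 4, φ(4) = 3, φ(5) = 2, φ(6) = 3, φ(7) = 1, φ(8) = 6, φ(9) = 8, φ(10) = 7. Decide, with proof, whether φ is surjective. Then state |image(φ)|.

8

Every element of the codomain has a preimage: 1 = φ(7), 2 = φ(5), 3 = φ(4), 4 = φ(1), 5 = φ(2), 6 = φ(8), 7 = φ(10), 8 = φ(9).
Thus φ is surjective.
The image of φ is {1, 2, 3, 4, 5, 6, 7, 8}, which has 8 elements.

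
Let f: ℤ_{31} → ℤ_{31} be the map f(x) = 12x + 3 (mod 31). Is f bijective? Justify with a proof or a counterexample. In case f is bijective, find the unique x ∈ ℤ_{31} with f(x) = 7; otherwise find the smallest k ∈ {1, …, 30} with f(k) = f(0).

21

By definition, f is injective if f(a) = f(b) implies a = b.
Suppose f(a) = f(b) in ℤ_{31}. Then 12a + 3 ≡ 12b + 3 (mod 31), so 12(a − b) ≡ 0 (mod 31).
Since gcd(12, 31) = 1, 12 is invertible modulo 31, thus a − b ≡ 0 (mod 31), i.e. a = b.
We now compute 12⁻¹ mod 31 explicitly. Euclid's algorithm: 31 = 2·12 + 7, 12 = 1·7 + 5, 7 = 1·5 + 2, 5 = 2·2 + 1; back-substituting gives 1 = 13·12 − 5·31, so 12⁻¹ ≡ 13 (mod 31).
For any y ∈ ℤ_{31}, x = 13(y − 3) mod 31 satisfies f(x) = 12·13(y − 3) + 3 ≡ y (since 12·13 ≡ 1 mod 31). So every y has a preimage.
Thus f is bijective.
Since f is bijective, we find f⁻¹(7): we need 12x ≡ 7 − 3 ≡ 4 (mod 31). Using 12⁻¹ = 13: x ≡ 13·4 = 52 = 1·31 + 21, so x = 21.
Check: f(21) = 12·21 + 3 = 255 = 8·31 + 7 ≡ 7 (mod 31).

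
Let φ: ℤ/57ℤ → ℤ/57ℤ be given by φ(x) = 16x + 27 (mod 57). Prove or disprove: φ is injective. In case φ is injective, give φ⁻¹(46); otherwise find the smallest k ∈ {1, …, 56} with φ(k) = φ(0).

If φ(a) = φ(b), then 16a ≡ 16b (mod 57). Because gcd(16, 57) = 1, we may cancel 16 to get a ≡ b (mod 57).
So φ is injective.
We now compute 16⁻¹ mod 57 explicitly. Euclid's algorithm: 57 = 3·16 + 9, 16 = 1·9 + 7, 9 = 1·7 + 2, 7 = 3·2 + 1; back-substituting gives 1 = 25·16 − 7·57, so 16⁻¹ ≡ 25 (mod 57).
Since φ is injective, we find φ⁻¹(46): we need 16x ≡ 46 − 27 ≡ 19 (mod 57). Using 16⁻¹ = 25: x ≡ 25·19 = 475 = 8·57 + 19, so x = 19.
Check: φ(19) = 16·19 + 27 = 331 = 5·57 + 46 ≡ 46 (mod 57).

19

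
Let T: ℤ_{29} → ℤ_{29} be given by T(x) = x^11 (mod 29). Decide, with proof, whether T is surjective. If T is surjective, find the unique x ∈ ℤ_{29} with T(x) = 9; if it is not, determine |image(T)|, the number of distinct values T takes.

6

Since 29 is prime, the nonzero elements of ℤ_{29} form a cyclic group of order 28.
As gcd(11, 28) = 1, raising to the 11th power is a bijection on this group: if u^11 ≡ v^11 then (uv^{−1})^11 = 1, and the only element of order dividing gcd(11, 28) = 1 is 1, so u = v.
With T(0) = 0 this makes T injective on all of ℤ_{29}, hence bijective (finite equal-size domain and codomain). In particular T is surjective.
Since T is surjective, we find the preimage of 9. The inverse of x ↦ x^11 on (ℤ_{29})^× is x ↦ x^23, because 11·23 = 253 = 9·28 + 1 ≡ 1 (mod 28) and x^{28} = 1 for x ≠ 0 (Fermat). So T⁻¹(9) = 9^23 mod 29.
Repeated squaring mod 29: 9^1 ≡ 9, 9^2 ≡ 9² = 81 ≡ 23, 9^4 ≡ 23² = 529 ≡ 7, 9^8 ≡ 7² = 49 ≡ 20, 9^16 ≡ 20² = 400 ≡ 23. Since 23 = 16 + 4 + 2 + 1, 9^23 ≡ 23·7·23·9: 23·7 = 161 ≡ 16, then 16·23 = 368 ≡ 20, then 20·9 = 180 ≡ 6. So 9^23 ≡ 6 (mod 29).
Hence T⁻¹(9) = 6.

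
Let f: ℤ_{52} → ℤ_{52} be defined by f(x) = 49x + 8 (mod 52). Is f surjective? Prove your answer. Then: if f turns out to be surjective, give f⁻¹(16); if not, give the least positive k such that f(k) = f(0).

Recall that surjectivity means every element of the codomain has a preimage under f.
Since gcd(49, 52) = 1, 49 is invertible modulo 52. Euclid's algorithm: 52 = 1·49 + 3, 49 = 16·3 + 1; back-substituting gives 1 = 17·49 − 16·52, so 49⁻¹ ≡ 17 (mod 52).
For any y ∈ ℤ_{52}, x = 17(y − 8) mod 52 satisfies f(x) = 49·17(y − 8) + 8 ≡ y (since 49·17 ≡ 1 mod 52). So every y has a preimage.
Therefore f is surjective.
Since f is surjective, we find f⁻¹(16): we need 49x ≡ 16 − 8 ≡ 8 (mod 52). Using 49⁻¹ = 17: x ≡ 17·8 = 136 = 2·52 + 32, so x = 32.
Check: f(32) = 49·32 + 8 = 1576 = 30·52 + 16 ≡ 16 (mod 52).

32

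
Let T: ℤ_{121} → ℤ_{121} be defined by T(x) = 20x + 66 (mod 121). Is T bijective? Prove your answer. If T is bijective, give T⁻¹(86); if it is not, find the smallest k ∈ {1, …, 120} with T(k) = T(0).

1

Suppose T(s) = T(t) in ℤ_{121}. Then 20s + 66 ≡ 20t + 66 (mod 121), thus 20(s − t) ≡ 0 (mod 121).
Since gcd(20, 121) = 1, 20 is invertible modulo 121, hence s − t ≡ 0 (mod 121), i.e. s = t.
We now compute 20⁻¹ mod 121 explicitly. Euclid's algorithm: 121 = 6·20 + 1; back-substituting gives 1 = 115·20 − 19·121, so 20⁻¹ ≡ 115 (mod 121).
For any y ∈ ℤ_{121}, x = 115(y − 66) mod 121 satisfies T(x) = 20·115(y − 66) + 66 ≡ y (since 20·115 ≡ 1 mod 121). So every y has a preimage.
Hence T is bijective.
Since T is bijective, we find T⁻¹(86): we need 20x ≡ 86 − 66 ≡ 20 (mod 121). Using 20⁻¹ = 115: x ≡ 115·20 = 2300 = 19·121 + 1, so x = 1.
Check: T(1) = 20·1 + 66 = 86 ≡ 86 (mod 121).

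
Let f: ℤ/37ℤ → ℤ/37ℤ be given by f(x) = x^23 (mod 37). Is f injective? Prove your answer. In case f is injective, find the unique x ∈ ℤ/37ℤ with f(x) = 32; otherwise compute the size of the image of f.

35

Since 37 is prime, the nonzero elements of ℤ/37ℤ form a cyclic group of order 36.
As gcd(23, 36) = 1, raising to the 23rd power is a bijection on this group: if x_1^23 ≡ x_2^23 then (x_1x_2^{−1})^23 = 1, and the only element of order dividing gcd(23, 36) = 1 is 1, so x_1 = x_2.
With f(0) = 0 this makes f injective on all of ℤ/37ℤ, hence bijective (finite equal-size domain and codomain). In particular f is injective.
Since f is injective, we find the preimage of 32. The inverse of x ↦ x^23 on (ℤ/37ℤ)^× is x ↦ x^11, because 23·11 = 253 = 7·36 + 1 ≡ 1 (mod 36) and x^{36} = 1 for x ≠ 0 (Fermat). So f⁻¹(32) = 32^11 mod 37.
Repeated squaring mod 37: 32^1 ≡ 32, 32^2 ≡ 32² = 1024 ≡ 25, 32^4 ≡ 25² = 625 ≡ 33, 32^8 ≡ 33² = 1089 ≡ 16. Since 11 = 8 + 2 + 1, 32^11 ≡ 16·25·32: 16·25 = 400 ≡ 30, then 30·32 = 960 ≡ 35. So 32^11 ≡ 35 (mod 37).
Hence f⁻¹(32) = 35.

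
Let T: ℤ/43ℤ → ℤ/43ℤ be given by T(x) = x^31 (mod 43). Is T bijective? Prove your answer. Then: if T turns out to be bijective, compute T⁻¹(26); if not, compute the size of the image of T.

18

Since 43 is prime, the nonzero elements of ℤ/43ℤ form a cyclic group of order 42.
As gcd(31, 42) = 1, raising to the 31st power is a bijection on this group: if x_1^31 ≡ x_2^31 then (x_1x_2^{−1})^31 = 1, and the only element of order dividing gcd(31, 42) = 1 is 1, so x_1 = x_2.
With T(0) = 0 this makes T injective on all of ℤ/43ℤ, hence bijective (finite equal-size domain and codomain). In particular T is bijective.
Since T is bijective, we find the preimage of 26. The inverse of x ↦ x^31 on (ℤ/43ℤ)^× is x ↦ x^19, because 31·19 = 589 = 14·42 + 1 ≡ 1 (mod 42) and x^{42} = 1 for x ≠ 0 (Fermat). So T⁻¹(26) = 26^19 mod 43.
Repeated squaring mod 43: 26^1 ≡ 26, 26^2 ≡ 26² = 676 ≡ 31, 26^4 ≡ 31² = 961 ≡ 15, 26^8 ≡ 15² = 225 ≡ 10, 26^16 ≡ 10² = 100 ≡ 14. Since 19 = 16 + 2 + 1, 26^19 ≡ 14·31·26: 14·31 = 434 ≡ 4, then 4·26 = 104 ≡ 18. So 26^19 ≡ 18 (mod 43).
Hence T⁻¹(26) = 18.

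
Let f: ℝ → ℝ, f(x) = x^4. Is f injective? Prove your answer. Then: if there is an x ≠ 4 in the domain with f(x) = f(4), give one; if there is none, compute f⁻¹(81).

-4

f(4) = 256 = (−4)^4 = f(−4) (since 4 is even), with 4 ≠ −4. So f is not injective.
For the follow-up, such an x exists: taking x = −4 ∈ ℝ gives f(−4) = 256 = f(4) with −4 ≠ 4.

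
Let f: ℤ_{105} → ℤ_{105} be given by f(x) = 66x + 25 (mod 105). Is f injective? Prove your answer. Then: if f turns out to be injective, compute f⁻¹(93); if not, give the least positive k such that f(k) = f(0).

35

We have gcd(66, 105) = 3 > 1. Taking a = 0 and b = 35: f(0) = 25 and f(35) = 66·35 + 25 = 2335 ≡ 25 (mod 105).
So f(0) = f(35) while 0 ≠ 35, so f is not injective.
Since f is not injective, we find the least positive k with f(k) = f(0): this means 66k ≡ 0 (mod 105), i.e. 105 ∣ 66k. Since gcd(66, 105) = 3, dividing through by 3 this holds exactly when 35 ∣ 22k, and as gcd(22, 35) = 1, exactly when 35 ∣ k.
The smallest positive such k is 35.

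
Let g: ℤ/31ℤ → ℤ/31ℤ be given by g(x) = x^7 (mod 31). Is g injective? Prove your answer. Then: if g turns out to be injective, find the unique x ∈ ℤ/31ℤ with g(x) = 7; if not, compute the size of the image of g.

19

Since 31 is prime, the nonzero elements of ℤ/31ℤ form a cyclic group of order 30.
As gcd(7, 30) = 1, raising to the 7th power is a bijection on this group: if x_1^7 ≡ x_2^7 then (x_1x_2^{−1})^7 = 1, and the only element of order dividing gcd(7, 30) = 1 is 1, so x_1 = x_2.
With g(0) = 0 this makes g injective on all of ℤ/31ℤ, hence bijective (finite equal-size domain and codomain). In particular g is injective.
Since g is injective, we find the preimage of 7. The inverse of x ↦ x^7 on (ℤ/31ℤ)^× is x ↦ x^13, because 7·13 = 91 = 3·30 + 1 ≡ 1 (mod 30) and x^{30} = 1 for x ≠ 0 (Fermat). So g⁻¹(7) = 7^13 mod 31.
Repeated squaring mod 31: 7^1 ≡ 7, 7^2 ≡ 7² = 49 ≡ 18, 7^4 ≡ 18² = 324 ≡ 14, 7^8 ≡ 14² = 196 ≡ 10. Since 13 = 8 + 4 + 1, 7^13 ≡ 10·14·7: 10·14 = 140 ≡ 16, then 16·7 = 112 ≡ 19. So 7^13 ≡ 19 (mod 31).
Hence g⁻¹(7) = 19.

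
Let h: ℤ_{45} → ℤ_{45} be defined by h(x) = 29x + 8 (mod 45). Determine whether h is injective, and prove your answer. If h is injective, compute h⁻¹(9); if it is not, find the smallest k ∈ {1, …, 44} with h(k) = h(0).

14

Recall that h is injective when h(s) = h(t) forces s = t.
Suppose h(s) = h(t) in ℤ_{45}. Then 29s + 8 ≡ 29t + 8 (mod 45), therefore 29(s − t) ≡ 0 (mod 45).
Since gcd(29, 45) = 1, 29 is invertible modulo 45, so s − t ≡ 0 (mod 45), i.e. s = t.
Hence h is injective.
We now compute 29⁻¹ mod 45 explicitly. Euclid's algorithm: 45 = 1·29 + 16, 29 = 1·16 + 13, 16 = 1·13 + 3, 13 = 4·3 + 1; back-substituting gives 1 = 14·29 − 9·45, so 29⁻¹ ≡ 14 (mod 45).
Since h is injective, we compute h⁻¹(9): solve 29x + 8 ≡ 9 (mod 45), i.e. 29x ≡ 1 (mod 45).
Multiplying by 29⁻¹ = 14 gives x ≡ 14·1 = 14 ≡ 14 (mod 45).
Check: h(14) = 29·14 + 8 = 414 = 9·45 + 9 ≡ 9 (mod 45).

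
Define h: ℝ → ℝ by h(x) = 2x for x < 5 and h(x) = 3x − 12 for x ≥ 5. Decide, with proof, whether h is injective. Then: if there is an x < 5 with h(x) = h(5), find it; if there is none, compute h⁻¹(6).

3/2

Both pieces are strictly increasing (slopes 2 and 3), so each is injective on its own interval.
The left piece maps (−∞, 5) onto (−∞, 10); the right piece maps [5, ∞) onto [3, ∞).
These images overlap. In particular h(5) = 3 (right piece), and solving 2x = 3 on the left piece gives x = 3/2 < 5.
So h(3/2) = h(5) with 3/2 ≠ 5, and h is not injective. This x = 3/2 is the requested value below 5.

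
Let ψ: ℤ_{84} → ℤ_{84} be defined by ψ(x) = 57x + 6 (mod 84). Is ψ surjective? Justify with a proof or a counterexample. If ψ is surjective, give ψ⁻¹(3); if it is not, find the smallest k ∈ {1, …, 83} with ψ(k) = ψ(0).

Since gcd(57, 84) = 3, we have 57x ≡ 0 (mod 3) for all x, so ψ(x) ≡ 0 (mod 3).
But 1 ≢ 0 (mod 3), so 1 ∈ ℤ_{84} has no preimage. Hence ψ is not surjective.
Since ψ is not surjective, we find the least positive k with ψ(k) = ψ(0): this means 57k ≡ 0 (mod 84), i.e. 84 ∣ 57k. Since gcd(57, 84) = 3, dividing through by 3 this holds exactly when 28 ∣ 19k, and as gcd(19, 28) = 1, exactly when 28 ∣ k.
The smallest positive such k is 28.

28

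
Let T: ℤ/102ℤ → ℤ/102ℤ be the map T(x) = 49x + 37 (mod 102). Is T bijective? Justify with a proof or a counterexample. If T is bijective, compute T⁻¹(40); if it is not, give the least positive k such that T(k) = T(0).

75

Suppose T(x_1) = T(x_2) in ℤ/102ℤ. Then 49x_1 + 37 ≡ 49x_2 + 37 (mod 102), hence 49(x_1 − x_2) ≡ 0 (mod 102).
Since gcd(49, 102) = 1, 49 is invertible modulo 102, hence x_1 − x_2 ≡ 0 (mod 102), i.e. x_1 = x_2.
We now compute 49⁻¹ mod 102 explicitly. Euclid's algorithm: 102 = 2·49 + 4, 49 = 12·4 + 1; back-substituting gives 1 = 25·49 − 12·102, so 49⁻¹ ≡ 25 (mod 102).
Then y ↦ 25(y − 37) is a two-sided inverse to T, so every y ∈ ℤ/102ℤ has a preimage.
Thus T is bijective.
Since T is bijective, we find T⁻¹(40): we need 49x ≡ 40 − 37 ≡ 3 (mod 102). Using 49⁻¹ = 25: x ≡ 25·3 = 75, so x = 75.
Check: T(75) = 49·75 + 37 = 3712 = 36·102 + 40 ≡ 40 (mod 102).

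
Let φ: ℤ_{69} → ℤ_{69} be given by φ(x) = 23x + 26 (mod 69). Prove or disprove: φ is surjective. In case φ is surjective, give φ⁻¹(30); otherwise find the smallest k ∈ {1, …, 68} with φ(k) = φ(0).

Recall that surjectivity means every element of the codomain has a preimage under φ.
Since gcd(23, 69) = 23, we have 23x ≡ 0 (mod 23) for all x, so φ(x) ≡ 3 (mod 23).
But 0 ≢ 3 (mod 23), so 0 ∈ ℤ_{69} has no preimage. Thus φ is not surjective.
Since φ is not surjective, we find the least positive k with φ(k) = φ(0): this means 23k ≡ 0 (mod 69), i.e. 69 ∣ 23k. Since gcd(23, 69) = 23, dividing through by 23 this holds exactly when 3 ∣ k.
The smallest positive such k is 3.

3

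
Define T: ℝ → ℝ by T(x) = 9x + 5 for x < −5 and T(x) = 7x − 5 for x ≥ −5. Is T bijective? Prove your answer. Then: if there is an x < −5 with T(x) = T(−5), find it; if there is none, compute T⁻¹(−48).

-53/9

Both pieces are strictly increasing (slopes 9 and 7), so each is injective on its own interval.
The left piece maps (−∞, −5) onto (−∞, −40); the right piece maps [−5, ∞) onto [−40, ∞).
Since −40 = −40, the images partition ℝ: T is injective and surjective, hence bijective.
Because the two images are disjoint, no x < −5 has T(x) = T(−5), so we compute T⁻¹(−48): −48 lies in (−∞, −40), so solve 9x + 5 = −48: x = (−48 − 5)/9 = −53/9.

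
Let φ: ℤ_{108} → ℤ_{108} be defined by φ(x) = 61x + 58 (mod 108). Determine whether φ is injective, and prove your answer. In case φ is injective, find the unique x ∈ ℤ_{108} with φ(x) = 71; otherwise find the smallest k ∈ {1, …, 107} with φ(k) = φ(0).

25

Suppose φ(a) = φ(b) in ℤ_{108}. Then 61a + 58 ≡ 61b + 58 (mod 108), therefore 61(a − b) ≡ 0 (mod 108).
Since gcd(61, 108) = 1, 61 is invertible modulo 108, hence a − b ≡ 0 (mod 108), i.e. a = b.
So φ is injective.
We now compute 61⁻¹ mod 108 explicitly. Euclid's algorithm: 108 = 1·61 + 47, 61 = 1·47 + 14, 47 = 3·14 + 5, 14 = 2·5 + 4, 5 = 1·4 + 1; back-substituting gives 1 = 85·61 − 48·108, so 61⁻¹ ≡ 85 (mod 108).
Since φ is injective, we compute φ⁻¹(71): solve 61x + 58 ≡ 71 (mod 108), i.e. 61x ≡ 13 (mod 108).
Multiplying by 61⁻¹ = 85 gives x ≡ 85·13 = 1105 = 10·108 + 25 ≡ 25 (mod 108).
Check: φ(25) = 61·25 + 58 = 1583 = 14·108 + 71 ≡ 71 (mod 108).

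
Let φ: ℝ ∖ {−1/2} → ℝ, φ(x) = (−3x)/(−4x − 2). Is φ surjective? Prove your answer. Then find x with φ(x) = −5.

-10/23

If φ(x) = 3/4, cross-multiplying gives −4(−3x) = −3(−4x − 2), which simplifies to 0 = 6 — false.  So 3/4 has no preimage and φ is not surjective.
Solving φ(x) = −5: cross-multiplying gives −3x = −5(−4x − 2), which rearranges to −23x = 10, so x = −10/23.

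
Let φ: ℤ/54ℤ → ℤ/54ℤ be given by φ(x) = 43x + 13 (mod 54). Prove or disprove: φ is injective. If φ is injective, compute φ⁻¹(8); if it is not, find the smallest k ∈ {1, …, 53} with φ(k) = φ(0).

If φ(u) = φ(v), then 43u ≡ 43v (mod 54). Because gcd(43, 54) = 1, we may cancel 43 to get u ≡ v (mod 54).
Therefore φ is injective.
We now compute 43⁻¹ mod 54 explicitly. Euclid's algorithm: 54 = 1·43 + 11, 43 = 3·11 + 10, 11 = 1·10 + 1; back-substituting gives 1 = 49·43 − 39·54, so 43⁻¹ ≡ 49 (mod 54).
Since φ is injective, we find φ⁻¹(8): we need 43x ≡ 8 − 13 ≡ 49 (mod 54). Using 43⁻¹ = 49: x ≡ 49·49 = 2401 = 44·54 + 25, so x = 25.
Check: φ(25) = 43·25 + 13 = 1088 = 20·54 + 8 ≡ 8 (mod 54).

25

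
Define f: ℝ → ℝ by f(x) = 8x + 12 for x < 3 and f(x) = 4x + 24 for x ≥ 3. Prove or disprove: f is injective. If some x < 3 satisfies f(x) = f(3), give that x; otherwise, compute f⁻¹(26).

Both pieces are strictly increasing (slopes 8 and 4), so each is injective on its own interval.
The left piece maps (−∞, 3) onto (−∞, 36); the right piece maps [3, ∞) onto [36, ∞).
These images are disjoint, so no value is attained by both pieces. Therefore f is injective.
Because the two images are disjoint, no x < 3 has f(x) = f(3), so we compute f⁻¹(26): 26 lies in (−∞, 36), so solve 8x + 12 = 26: x = (26 − 12)/8 = 7/4.

7/4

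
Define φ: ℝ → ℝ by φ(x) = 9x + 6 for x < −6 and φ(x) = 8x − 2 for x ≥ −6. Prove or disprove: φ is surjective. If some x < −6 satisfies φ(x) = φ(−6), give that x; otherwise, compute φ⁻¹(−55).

-56/9

Both pieces are strictly increasing (slopes 9 and 8), so each is injective on its own interval.
The left piece maps (−∞, −6) onto (−∞, −48); the right piece maps [−6, ∞) onto [−50, ∞).
The union (−∞, −48) ∪ [−50, ∞) covers ℝ, so φ is surjective.
For the follow-up: the images overlap, so an x < −6 with φ(x) = φ(−6) exists. φ(−6) = −50; solving 9x + 6 = −50 for x < −6 gives x = (−50 − 6)/9 = −56/9.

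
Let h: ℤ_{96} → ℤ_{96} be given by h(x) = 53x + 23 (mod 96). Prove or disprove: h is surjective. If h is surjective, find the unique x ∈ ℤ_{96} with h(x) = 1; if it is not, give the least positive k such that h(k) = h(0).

Since gcd(53, 96) = 1, 53 is invertible modulo 96. Euclid's algorithm: 96 = 1·53 + 43, 53 = 1·43 + 10, 43 = 4·10 + 3, 10 = 3·3 + 1; back-substituting gives 1 = 29·53 − 16·96, so 53⁻¹ ≡ 29 (mod 96).
Then y ↦ 29(y − 23) is a two-sided inverse to h, so every y ∈ ℤ_{96} has a preimage.
Therefore h is surjective.
Since h is surjective, we compute h⁻¹(1): solve 53x + 23 ≡ 1 (mod 96), i.e. 53x ≡ 74 (mod 96).
Multiplying by 53⁻¹ = 29 gives x ≡ 29·74 = 2146 = 22·96 + 34 ≡ 34 (mod 96).
Check: h(34) = 53·34 + 23 = 1825 = 19·96 + 1 ≡ 1 (mod 96).

34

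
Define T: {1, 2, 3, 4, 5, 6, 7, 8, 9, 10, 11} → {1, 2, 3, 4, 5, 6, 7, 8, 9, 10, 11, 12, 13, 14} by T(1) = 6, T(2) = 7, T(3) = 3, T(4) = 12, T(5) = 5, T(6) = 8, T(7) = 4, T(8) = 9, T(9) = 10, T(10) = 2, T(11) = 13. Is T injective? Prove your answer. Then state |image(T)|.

The values T(1), …, T(11) are 6, 7, 3, 12, 5, 8, 4, 9, 10, 2, 13 — all distinct.
So T(x_1) = T(x_2) only when x_1 = x_2, and T is injective.
The image of T is {2, 3, 4, 5, 6, 7, 8, 9, 10, 12, 13}, which has 11 elements.

11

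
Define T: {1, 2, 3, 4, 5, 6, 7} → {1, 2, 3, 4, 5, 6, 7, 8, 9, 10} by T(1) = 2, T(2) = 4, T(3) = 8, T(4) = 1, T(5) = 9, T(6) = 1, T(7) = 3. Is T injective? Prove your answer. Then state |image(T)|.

6

T(4) = 1 = T(6) with 4 ≠ 6, so T is not injective.
The image of T is {1, 2, 3, 4, 8, 9}, which has 6 elements.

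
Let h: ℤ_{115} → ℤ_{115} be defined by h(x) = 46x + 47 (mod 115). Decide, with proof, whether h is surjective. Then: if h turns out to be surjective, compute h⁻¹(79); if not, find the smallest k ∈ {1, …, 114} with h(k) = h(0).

Since gcd(46, 115) = 23, we have 46x ≡ 0 (mod 23) for all x, so h(x) ≡ 1 (mod 23).
But 0 ≢ 1 (mod 23), so 0 ∈ ℤ_{115} has no preimage. Therefore h is not surjective.
Since h is not surjective, we find the least positive k with h(k) = h(0): this means 46k ≡ 0 (mod 115), i.e. 115 ∣ 46k. Since gcd(46, 115) = 23, dividing through by 23 this holds exactly when 5 ∣ 2k, and as gcd(2, 5) = 1, exactly when 5 ∣ k.
The smallest positive such k is 5.

5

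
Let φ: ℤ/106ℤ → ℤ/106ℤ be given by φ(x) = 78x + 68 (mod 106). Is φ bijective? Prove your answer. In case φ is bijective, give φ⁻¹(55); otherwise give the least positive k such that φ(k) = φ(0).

53

We have gcd(78, 106) = 2 > 1. Taking u = 0 and v = 53: φ(0) = 68 and φ(53) = 78·53 + 68 = 4202 ≡ 68 (mod 106).
So φ(0) = φ(53) while 0 ≠ 53, so φ is not injective, hence not bijective.
Since φ is not bijective, we find the least positive k with φ(k) = φ(0): this means 78k ≡ 0 (mod 106), i.e. 106 ∣ 78k. Since gcd(78, 106) = 2, dividing through by 2 this holds exactly when 53 ∣ 39k, and as gcd(39, 53) = 1, exactly when 53 ∣ k.
The smallest positive such k is 53.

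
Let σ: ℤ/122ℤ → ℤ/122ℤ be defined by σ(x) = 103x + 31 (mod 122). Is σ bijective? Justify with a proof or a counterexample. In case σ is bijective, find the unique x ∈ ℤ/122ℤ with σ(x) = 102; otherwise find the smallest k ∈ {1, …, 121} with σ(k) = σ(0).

Recall: σ is injective if σ(u) = σ(v) implies u = v.
If σ(u) = σ(v), then 103u ≡ 103v (mod 122). Because gcd(103, 122) = 1, we may cancel 103 to get u ≡ v (mod 122).
We now compute 103⁻¹ mod 122 explicitly. Euclid's algorithm: 122 = 1·103 + 19, 103 = 5·19 + 8, 19 = 2·8 + 3, 8 = 2·3 + 2, 3 = 1·2 + 1; back-substituting gives 1 = 77·103 − 65·122, so 103⁻¹ ≡ 77 (mod 122).
Then y ↦ 77(y − 31) is a two-sided inverse to σ, so every y ∈ ℤ/122ℤ has a preimage.
Therefore σ is bijective.
Since σ is bijective, we compute σ⁻¹(102): solve 103x + 31 ≡ 102 (mod 122), i.e. 103x ≡ 71 (mod 122).
Multiplying by 103⁻¹ = 77 gives x ≡ 77·71 = 5467 = 44·122 + 99 ≡ 99 (mod 122).
Check: σ(99) = 103·99 + 31 = 10228 = 83·122 + 102 ≡ 102 (mod 122).

99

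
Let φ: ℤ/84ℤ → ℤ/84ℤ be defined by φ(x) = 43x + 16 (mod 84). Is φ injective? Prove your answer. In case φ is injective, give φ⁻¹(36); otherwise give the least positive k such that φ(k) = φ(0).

20

By definition, φ is injective if φ(a) = φ(b) implies a = b.
Suppose φ(a) = φ(b) in ℤ/84ℤ. Then 43a + 16 ≡ 43b + 16 (mod 84), so 43(a − b) ≡ 0 (mod 84).
Since gcd(43, 84) = 1, 43 is invertible modulo 84, so a − b ≡ 0 (mod 84), i.e. a = b.
Hence φ is injective.
We now compute 43⁻¹ mod 84 explicitly. Euclid's algorithm: 84 = 1·43 + 41, 43 = 1·41 + 2, 41 = 20·2 + 1; back-substituting gives 1 = 43·43 − 22·84, so 43⁻¹ ≡ 43 (mod 84).
Since φ is injective, we compute φ⁻¹(36): solve 43x + 16 ≡ 36 (mod 84), i.e. 43x ≡ 20 (mod 84).
Multiplying by 43⁻¹ = 43 gives x ≡ 43·20 = 860 = 10·84 + 20 ≡ 20 (mod 84).
Check: φ(20) = 43·20 + 16 = 876 = 10·84 + 36 ≡ 36 (mod 84).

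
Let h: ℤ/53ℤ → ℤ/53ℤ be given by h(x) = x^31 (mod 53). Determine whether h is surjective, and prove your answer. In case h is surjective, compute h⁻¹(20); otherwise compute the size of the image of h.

14

Since 53 is prime, the nonzero elements of ℤ/53ℤ form a cyclic group of order 52.
As gcd(31, 52) = 1, raising to the 31st power is a bijection on this group: if x_1^31 ≡ x_2^31 then (x_1x_2^{−1})^31 = 1, and the only element of order dividing gcd(31, 52) = 1 is 1, so x_1 = x_2.
With h(0) = 0 this makes h injective on all of ℤ/53ℤ, hence bijective (finite equal-size domain and codomain). In particular h is surjective.
Since h is surjective, we find the preimage of 20. The inverse of x ↦ x^31 on (ℤ/53ℤ)^× is x ↦ x^47, because 31·47 = 1457 = 28·52 + 1 ≡ 1 (mod 52) and x^{52} = 1 for x ≠ 0 (Fermat). So h⁻¹(20) = 20^47 mod 53.
Repeated squaring mod 53: 20^1 ≡ 20, 20^2 ≡ 20² = 400 ≡ 29, 20^4 ≡ 29² = 841 ≡ 46, 20^8 ≡ 46² = 2116 ≡ 49, 20^16 ≡ 49² = 2401 ≡ 16, 20^32 ≡ 16² = 256 ≡ 44. Since 47 = 32 + 8 + 4 + 2 + 1, 20^47 ≡ 44·49·46·29·20: 44·49 = 2156 ≡ 36, then 36·46 = 1656 ≡ 13, then 13·29 = 377 ≡ 6, then 6·20 = 120 ≡ 14. So 20^47 ≡ 14 (mod 53).
Hence h⁻¹(20) = 14.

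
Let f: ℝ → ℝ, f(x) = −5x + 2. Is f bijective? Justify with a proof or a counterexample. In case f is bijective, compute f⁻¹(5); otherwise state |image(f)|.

Recall that f is injective when f(u) = f(v) forces u = v.
Suppose f(u) = f(v). Then −5u + 2 = −5v + 2, thus −5u = −5v, therefore u = v.
For any y ∈ ℝ, x = (y − 2)/(−5) satisfies f(x) = y.
So f is bijective.
Since f is bijective, we compute f⁻¹(5) = (5 − 2)/(−5) = −3/5.

-3/5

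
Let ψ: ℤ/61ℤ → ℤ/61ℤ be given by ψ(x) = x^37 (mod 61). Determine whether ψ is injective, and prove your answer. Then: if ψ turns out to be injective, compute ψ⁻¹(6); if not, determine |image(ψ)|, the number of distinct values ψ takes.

59

Since 61 is prime, the nonzero elements of ℤ/61ℤ form a cyclic group of order 60.
As gcd(37, 60) = 1, raising to the 37th power is a bijection on this group: if x_1^37 ≡ x_2^37 then (x_1x_2^{−1})^37 = 1, and the only element of order dividing gcd(37, 60) = 1 is 1, so x_1 = x_2.
With ψ(0) = 0 this makes ψ injective on all of ℤ/61ℤ, hence bijective (finite equal-size domain and codomain). In particular ψ is injective.
Since ψ is injective, we find the preimage of 6. The inverse of x ↦ x^37 on (ℤ/61ℤ)^× is x ↦ x^13, because 37·13 = 481 = 8·60 + 1 ≡ 1 (mod 60) and x^{60} = 1 for x ≠ 0 (Fermat). So ψ⁻¹(6) = 6^13 mod 61.
Repeated squaring mod 61: 6^1 ≡ 6, 6^2 ≡ 6² = 36, 6^4 ≡ 36² = 1296 ≡ 15, 6^8 ≡ 15² = 225 ≡ 42. Since 13 = 8 + 4 + 1, 6^13 ≡ 42·15·6: 42·15 = 630 ≡ 20, then 20·6 = 120 ≡ 59. So 6^13 ≡ 59 (mod 61).
Hence ψ⁻¹(6) = 59.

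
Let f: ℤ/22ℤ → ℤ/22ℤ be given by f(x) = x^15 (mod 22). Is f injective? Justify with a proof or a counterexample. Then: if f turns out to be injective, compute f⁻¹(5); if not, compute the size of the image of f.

6

f(1) = 1^15 = 1.
f(3): Repeated squaring mod 22: 3^1 ≡ 3, 3^2 ≡ 3² = 9, 3^4 ≡ 9² = 81 ≡ 15, 3^8 ≡ 15² = 225 ≡ 5. Since 15 = 8 + 4 + 2 + 1, 3^15 ≡ 5·15·9·3: 5·15 = 75 ≡ 9, then 9·9 = 81 ≡ 15, then 15·3 = 45 ≡ 1. So 3^15 ≡ 1 (mod 22).
So f(1) = f(3) = 1 while 1 ≠ 3, therefore f is not injective.
Since f is not injective, we determine |image(f)|. Computing x^15 mod 22 for each x (by repeated squaring, reducing mod 22 at every step), the values f(0), f(1), …, f(21) are: 0, 1, 10, 1, 12, 1, 10, 21, 10, 1, 10, 11, 12, 21, 12, 1, 12, 21, 10, 21, 12, 21.
The distinct values are {0, 1, 10, 11, 12, 21}; there are 6 of them.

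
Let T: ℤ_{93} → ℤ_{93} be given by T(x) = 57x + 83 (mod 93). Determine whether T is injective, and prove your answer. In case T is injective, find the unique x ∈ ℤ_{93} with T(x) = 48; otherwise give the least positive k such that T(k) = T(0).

We have gcd(57, 93) = 3 > 1. Taking a = 0 and b = 31: T(0) = 83 and T(31) = 57·31 + 83 = 1850 ≡ 83 (mod 93).
So T(0) = T(31) while 0 ≠ 31, so T is not injective.
Since T is not injective, we find the least positive k with T(k) = T(0): this means 57k ≡ 0 (mod 93), i.e. 93 ∣ 57k. Since gcd(57, 93) = 3, dividing through by 3 this holds exactly when 31 ∣ 19k, and as gcd(19, 31) = 1, exactly when 31 ∣ k.
The smallest positive such k is 31.

31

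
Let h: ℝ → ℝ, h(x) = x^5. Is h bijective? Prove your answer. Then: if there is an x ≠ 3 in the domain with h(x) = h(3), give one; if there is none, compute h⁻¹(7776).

6

On ℝ, x ↦ x^5 is strictly increasing (injective) and for any y ∈ ℝ the 5th root y^{1/5} lies in ℝ (surjective). So h is bijective.
Since x ↦ x^5 is strictly increasing on ℝ, it is injective there, so no x ≠ 3 in the domain has h(x) = h(3). We therefore compute h⁻¹(7776) = 7776^{1/5} = 6 (indeed 6^5 = 7776).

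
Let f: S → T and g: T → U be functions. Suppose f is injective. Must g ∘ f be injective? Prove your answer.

not injective

No. Take S = T = U = {1, 2}, f = identity (injective), and g(x) = 1 for every x.
Then (g ∘ f)(1) = 1 = (g ∘ f)(2) with 1 ≠ 2, so g ∘ f is not injective.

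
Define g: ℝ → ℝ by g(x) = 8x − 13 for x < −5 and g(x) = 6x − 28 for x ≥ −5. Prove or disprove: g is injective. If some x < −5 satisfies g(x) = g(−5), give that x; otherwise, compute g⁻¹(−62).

-45/8

Both pieces are strictly increasing (slopes 8 and 6), so each is injective on its own interval.
The left piece maps (−∞, −5) onto (−∞, −53); the right piece maps [−5, ∞) onto [−58, ∞).
These images overlap. In particular g(−5) = −58 (right piece), and solving 8x − 13 = −58 on the left piece gives x = −45/8 < −5.
So g(−45/8) = g(−5) with −45/8 ≠ −5, and g is not injective. This x = −45/8 is the requested value below −5.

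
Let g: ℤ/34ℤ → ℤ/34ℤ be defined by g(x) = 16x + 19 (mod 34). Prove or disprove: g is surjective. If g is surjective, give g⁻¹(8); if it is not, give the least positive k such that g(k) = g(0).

17

Since gcd(16, 34) = 2, we have 16x ≡ 0 (mod 2) for all x, so g(x) ≡ 1 (mod 2).
But 0 ≢ 1 (mod 2), so 0 ∈ ℤ/34ℤ has no preimage. So g is not surjective.
Since g is not surjective, we find the least positive k with g(k) = g(0): this means 16k ≡ 0 (mod 34), i.e. 34 ∣ 16k. Since gcd(16, 34) = 2, dividing through by 2 this holds exactly when 17 ∣ 8k, and as gcd(8, 17) = 1, exactly when 17 ∣ k.
The smallest positive such k is 17.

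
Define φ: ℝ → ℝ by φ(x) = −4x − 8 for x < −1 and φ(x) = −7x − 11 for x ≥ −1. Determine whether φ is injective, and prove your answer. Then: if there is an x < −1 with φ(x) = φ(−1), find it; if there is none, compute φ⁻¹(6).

Both pieces are strictly decreasing (slopes −4 and −7), so each is injective on its own interval.
The left piece maps (−∞, −1) onto (−4, ∞); the right piece maps [−1, ∞) onto (−∞, −4].
These images are disjoint, so no value is attained by both pieces. Thus φ is injective.
Because the two images are disjoint, no x < −1 has φ(x) = φ(−1), so we compute φ⁻¹(6): 6 lies in (−4, ∞), so solve −4x − 8 = 6: x = (6 + 8)/(−4) = −7/2.

-7/2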